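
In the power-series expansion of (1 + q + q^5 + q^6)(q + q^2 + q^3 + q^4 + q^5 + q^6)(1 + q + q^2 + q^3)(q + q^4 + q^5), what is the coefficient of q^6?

(1 + q + q^5 + q^6) has coefficients 1,1,0,0,0,1,1 for degrees 0…6.
(q + q^2 + q^3 + q^4 + q^5 + q^6) has coefficients 0,1,1,1,1,1,1 for degrees 0…6.
Multiplying by (1 + q + q^2 + q^3) gives running coefficients 0,1,2,3,4,4,4 for degrees 0…6.
Finally multiplying by (q + q^4 + q^5), the product of all factors after the first has coefficients 0,0,1,2,3,5,7 for degrees 0…6.
[q^6] = 1·7 + 1·5 + 1·0 + 1·0 = 12.

12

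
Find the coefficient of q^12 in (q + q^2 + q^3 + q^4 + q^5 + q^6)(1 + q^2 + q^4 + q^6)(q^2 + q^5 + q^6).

(q + q^2 + q^3 + q^4 + q^5 + q^6) has coefficients 0,1,1,1,1,1,1 for degrees 0…6.
(1 + q^2 + q^4 + q^6) has coefficients 1,0,1,0,1,0,1,0,0,0,0,0,0 for degrees 0…12.
Finally multiplying by (q^2 + q^5 + q^6), the product of all factors after the first has coefficients 0,0,1,0,1,1,2,1,2,1,1,1,1 for degrees 0…12.
[q^12] = 1·1 + 1·1 + 1·1 + 1·2 + 1·1 + 1·2 = 8.

8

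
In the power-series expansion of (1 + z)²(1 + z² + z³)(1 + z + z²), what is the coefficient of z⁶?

(1 + z)² has coefficients 1,2,1 for degrees 0…2.
(1 + z² + z³) has coefficients 1,0,1,1,0,0,0 for degrees 0…6.
Finally multiplying by (1 + z + z²), the product of all factors after the first has coefficients 1,1,2,2,2,1,0 for degrees 0…6.
[z⁶] = 1·0 + 2·1 + 1·2 = 4.

4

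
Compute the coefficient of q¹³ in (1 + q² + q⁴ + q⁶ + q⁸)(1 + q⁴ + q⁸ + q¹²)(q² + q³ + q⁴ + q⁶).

(1 + q² + q⁴ + q⁶ + q⁸) has coefficients 1,0,1,0,1,0,1,0,1 for degrees 0…8.
(1 + q⁴ + q⁸ + q¹²) has coefficients 1,0,0,0,1,0,0,0,1,0,0,0,1,0 for degrees 0…13.
Finally multiplying by (q² + q³ + q⁴ + q⁶), the product of all factors after the first has coefficients 0,0,1,1,1,0,2,1,1,0,2,1,1,0 for degrees 0…13.
[q¹³] = 1·0 + 1·1 + 1·0 + 1·1 + 1·0 = 2.

2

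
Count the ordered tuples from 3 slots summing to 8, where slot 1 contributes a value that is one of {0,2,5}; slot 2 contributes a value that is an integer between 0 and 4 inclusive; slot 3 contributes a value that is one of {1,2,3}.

5

The generating function for the choices is (1 + t² + t⁵)·(1 + t + t² + t³ + t⁴)·(t + t² + t³); the count is [t⁸].
(1 + t² + t⁵) has coefficients 1,0,1,0,0,1 for degrees 0…5.
(1 + t + t² + t³ + t⁴) has coefficients 1,1,1,1,1,0,0,0,0 for degrees 0…8.
Finally multiplying by (t + t² + t³), the product of all factors after the first has coefficients 0,1,2,3,3,3,2,1,0 for degrees 0…8.
[t⁸] = 1·0 + 1·2 + 1·3 = 5.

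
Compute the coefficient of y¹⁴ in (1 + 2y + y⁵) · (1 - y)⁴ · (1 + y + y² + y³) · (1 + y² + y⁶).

2

(1 + 2y + y⁵) has coefficients 1,2,0,0,0,1 for degrees 0…5.
(1 - y)⁴ has coefficients 1,-4,6,-4,1,0,0,0,0,0,0,0,0,0,0 for degrees 0…14.
Multiplying by (1 + y + y² + y³) gives running coefficients 1,-3,3,-1,-1,3,-3,1,0,0,0,0,0,0,0 for degrees 0…14.
Finally multiplying by (1 + y² + y⁶), the product of all factors after the first has coefficients 1,-3,4,-4,2,2,-3,1,0,0,-1,3,-3,1,0 for degrees 0…14.
[y¹⁴] = 1·0 + 2·1 + 1·0 = 2.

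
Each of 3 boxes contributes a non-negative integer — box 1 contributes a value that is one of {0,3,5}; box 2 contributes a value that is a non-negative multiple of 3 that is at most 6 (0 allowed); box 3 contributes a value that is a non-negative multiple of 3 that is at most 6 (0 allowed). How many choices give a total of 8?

2

The generating function for the choices is (1 + t³ + t⁵)·(1 + t³ + t⁶)·(1 + t³ + t⁶); the count is [t⁸].
(1 + t³ + t⁵) has coefficients 1,0,0,1,0,1 for degrees 0…5.
(1 + t³ + t⁶) has coefficients 1,0,0,1,0,0,1,0,0 for degrees 0…8.
Finally multiplying by (1 + t³ + t⁶), the product of all factors after the first has coefficients 1,0,0,2,0,0,3,0,0 for degrees 0…8.
[t⁸] = 1·0 + 1·0 + 1·2 = 2.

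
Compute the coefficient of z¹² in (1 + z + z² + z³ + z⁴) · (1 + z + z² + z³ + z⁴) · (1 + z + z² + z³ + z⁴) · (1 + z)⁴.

(1 + z + z² + z³ + z⁴) has coefficients 1,1,1,1,1 for degrees 0…4.
(1 + z + z² + z³ + z⁴) has coefficients 1,1,1,1,1,0,0,0,0,0,0,0,0 for degrees 0…12.
Multiplying by (1 + z + z² + z³ + z⁴) gives running coefficients 1,2,3,4,5,4,3,2,1,0,0,0,0 for degrees 0…12.
Finally multiplying by (1 + z)⁴, the product of all factors after the first has coefficients 1,6,17,32,48,62,68,62,48,32,17,6,1 for degrees 0…12.
[z¹²] = 1·1 + 1·6 + 1·17 + 1·32 + 1·48 = 104.

104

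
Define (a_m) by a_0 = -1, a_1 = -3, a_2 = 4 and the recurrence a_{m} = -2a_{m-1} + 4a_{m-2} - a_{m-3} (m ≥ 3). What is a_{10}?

The ordinary generating function has denominator 1 + 2y - 4y^2 + y^3.
Iterating the recurrence: a_0,…,a_{10} = -1, -3, 4, -19, 57, -194, 635, -2103, 6940, -22927, 75717.

75717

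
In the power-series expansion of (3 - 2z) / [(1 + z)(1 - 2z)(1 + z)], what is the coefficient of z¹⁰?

929

The denominator gives the recurrence a_n = 3a_(n−2) + 2a_(n−3) for n ≥ 3; the numerator fixes a_0 = 3, a_1 = -2, a_2 = 9.
Iterating: 3, -2, 9, 0, 23, 18, 69, 100, 243, 438, 929, so a_10 = 929.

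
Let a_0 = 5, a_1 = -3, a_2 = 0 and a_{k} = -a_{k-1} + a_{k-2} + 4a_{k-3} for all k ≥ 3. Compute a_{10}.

The ordinary generating function has denominator 1 + y - y^2 - 4y^3.
Iterating the recurrence: a_0,…,a_{10} = 5, -3, 0, 17, -29, 46, -7, -63, 240, -331, 319.

319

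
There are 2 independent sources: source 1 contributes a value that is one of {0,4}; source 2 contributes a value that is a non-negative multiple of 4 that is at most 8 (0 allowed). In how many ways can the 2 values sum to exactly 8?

The generating function for the choices is (1 + q^4)·(1 + q^4 + q^8); the count is [q^8].
(1 + q^4) has coefficients 1,0,0,0,1 for degrees 0…4.
(1 + q^4 + q^8) has coefficients 1,0,0,0,1,0,0,0,1 for degrees 0…8.
[q^8] = 1·1 + 1·1 = 2.

2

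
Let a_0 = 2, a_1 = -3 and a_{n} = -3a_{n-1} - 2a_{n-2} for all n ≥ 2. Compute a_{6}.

65

The ordinary generating function has denominator 1 + 3t + 2t^2.
Iterating the recurrence: a_0,…,a_{6} = 2, -3, 5, -9, 17, -33, 65.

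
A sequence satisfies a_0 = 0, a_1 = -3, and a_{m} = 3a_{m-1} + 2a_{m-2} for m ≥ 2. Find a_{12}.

The ordinary generating function has denominator 1 - 3t - 2t^2.
Iterating the recurrence: a_0,…,a_{12} = 0, -3, -9, -33, -117, -417, -1485, -5289, -18837, -67089, -238941, -851001, -3030885.

-3030885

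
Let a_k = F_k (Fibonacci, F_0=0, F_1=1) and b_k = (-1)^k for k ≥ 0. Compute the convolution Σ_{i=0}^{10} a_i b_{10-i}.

33

This is [x^10] in the product of the two ordinary generating functions.
Σ = 0·1 + 1·(-1) + 1·1 + 2·(-1) + 3·1 + 5·(-1) + 8·1 + 13·(-1) + 21·1 + 34·(-1) + 55·1 = 33.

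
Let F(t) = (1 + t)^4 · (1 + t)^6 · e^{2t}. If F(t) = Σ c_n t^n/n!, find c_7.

7141248

The EGF product rule gives c_7 = Σ_{k_1+k_2+k_3=7} C(7; k_1,k_2,k_3) · ∏ g_i(k_i), where (1+t)^4 gives the falling factorial (4)_k; (1+t)^6 gives the falling factorial (6)_k; e^{2t} gives (2)^k.
g_1(k) for k = 0…7: 1, 4, 12, 24, 24, 0, 0, 0.
g_2(k) for k = 0…7: 1, 6, 30, 120, 360, 720, 720, 0.
g_3(k) for k = 0…7: 1, 2, 4, 8, 16, 32, 64, 128.
First combine the last two factors: h(k) = Σ_j C(k,j)·g_2(j)·g_3(k−j) for k = 0…7: 1, 8, 58, 380, 2248, 12032, 58576, 261536.
c_7 = Σ_k C(7,k)·g_1(k)·h(7−k) = 1·1·261536 + 7·4·58576 + 21·12·12032 + 35·24·2248 + 35·24·380 = 261536 + 1640128 + 3032064 + 1888320 + 319200 = 7141248.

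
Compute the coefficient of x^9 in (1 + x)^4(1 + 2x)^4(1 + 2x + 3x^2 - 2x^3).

-176

(1 + x)^4 has coefficients 1,4,6,4,1 for degrees 0…4.
(1 + 2x)^4 has coefficients 1,8,24,32,16,0,0,0,0,0 for degrees 0…9.
Finally multiplying by (1 + 2x + 3x^2 - 2x^3), the product of all factors after the first has coefficients 1,10,43,102,136,80,-16,-32,0,0 for degrees 0…9.
[x^9] = 1·0 + 4·0 + 6·(-32) + 4·(-16) + 1·80 = -176.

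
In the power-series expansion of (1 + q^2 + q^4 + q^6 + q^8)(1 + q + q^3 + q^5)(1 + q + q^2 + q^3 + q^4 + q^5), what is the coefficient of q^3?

(1 + q^2 + q^4 + q^6 + q^8) has coefficients 1,0,1,0 for degrees 0…3.
(1 + q + q^3 + q^5) has coefficients 1,1,0,1 for degrees 0…3.
Finally multiplying by (1 + q + q^2 + q^3 + q^4 + q^5), the product of all factors after the first has coefficients 1,2,2,3 for degrees 0…3.
[q^3] = 1·3 + 1·2 = 5.

5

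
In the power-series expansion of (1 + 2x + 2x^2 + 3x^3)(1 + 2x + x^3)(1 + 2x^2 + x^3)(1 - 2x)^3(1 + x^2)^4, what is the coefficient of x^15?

-690

(1 + 2x + 2x^2 + 3x^3) has coefficients 1,2,2,3 for degrees 0…3.
(1 + 2x + x^3) has coefficients 1,2,0,1,0,0,0,0,0,0,0,0,0,0,0,0 for degrees 0…15.
Multiplying by (1 + 2x^2 + x^3) gives running coefficients 1,2,2,6,2,2,1,0,0,0,0,0,0,0,0,0 for degrees 0…15.
Multiplying by (1 - 2x)^3 gives running coefficients 1,-4,2,10,-26,46,-35,2,-4,-8,0,0,0,0,0,0 for degrees 0…15.
Finally multiplying by (1 + x^2)^4, the product of all factors after the first has coefficients 1,-4,6,-6,-12,62,-123,230,-291,312,-328,174,-190,6,-51,-30 for degrees 0…15.
[x^15] = 1·(-30) + 2·(-51) + 2·6 + 3·(-190) = -690.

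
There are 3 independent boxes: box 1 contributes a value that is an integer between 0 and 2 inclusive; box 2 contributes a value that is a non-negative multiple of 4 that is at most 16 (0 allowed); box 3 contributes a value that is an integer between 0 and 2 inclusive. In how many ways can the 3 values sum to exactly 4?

The generating function for the choices is (1 + q + q^2)·(1 + q^4 + q^8 + q^12 + q^16)·(1 + q + q^2); the count is [q^4].
(1 + q + q^2) has coefficients 1,1,1 for degrees 0…2.
(1 + q^4 + q^8 + q^12 + q^16) has coefficients 1,0,0,0,1 for degrees 0…4.
Finally multiplying by (1 + q + q^2), the product of all factors after the first has coefficients 1,1,1,0,1 for degrees 0…4.
[q^4] = 1·1 + 1·0 + 1·1 = 2.

2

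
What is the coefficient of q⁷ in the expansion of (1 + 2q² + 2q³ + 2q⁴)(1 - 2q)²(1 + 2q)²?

(1 + 2q² + 2q³ + 2q⁴) has coefficients 1,0,2,2,2 for degrees 0…4.
(1 - 2q)² has coefficients 1,-4,4,0,0,0,0,0 for degrees 0…7.
Finally multiplying by (1 + 2q)², the product of all factors after the first has coefficients 1,0,-8,0,16,0,0,0 for degrees 0…7.
[q⁷] = 1·0 + 2·0 + 2·16 + 2·0 = 32.

32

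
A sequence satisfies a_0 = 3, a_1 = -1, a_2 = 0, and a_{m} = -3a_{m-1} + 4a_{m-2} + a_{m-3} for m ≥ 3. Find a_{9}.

The ordinary generating function has denominator 1 + 3z - 4z^2 - z^3.
Iterating the recurrence: a_0,…,a_{9} = 3, -1, 0, -1, 2, -10, 37, -149, 585, -2314.

-2314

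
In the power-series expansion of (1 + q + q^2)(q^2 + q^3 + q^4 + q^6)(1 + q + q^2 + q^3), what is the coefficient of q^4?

6

(1 + q + q^2) has coefficients 1,1,1 for degrees 0…2.
(q^2 + q^3 + q^4 + q^6) has coefficients 0,0,1,1,1 for degrees 0…4.
Finally multiplying by (1 + q + q^2 + q^3), the product of all factors after the first has coefficients 0,0,1,2,3 for degrees 0…4.
[q^4] = 1·3 + 1·2 + 1·1 = 6.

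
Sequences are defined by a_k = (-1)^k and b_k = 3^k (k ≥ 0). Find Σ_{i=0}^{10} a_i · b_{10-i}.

This is [x^10] in the product of the two ordinary generating functions.
Σ = 1·59049 − 1·19683 + 1·6561 − 1·2187 + 1·729 − 1·243 + 1·81 − 1·27 + 1·9 − 1·3 + 1·1 = 44287.

44287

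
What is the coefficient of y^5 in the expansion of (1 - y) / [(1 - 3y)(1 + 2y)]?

78

Partial fractions give a closed form: a_n = (2/5)·3^n + (3/5)·(-2)^n.
At n = 5: a_5 = 78.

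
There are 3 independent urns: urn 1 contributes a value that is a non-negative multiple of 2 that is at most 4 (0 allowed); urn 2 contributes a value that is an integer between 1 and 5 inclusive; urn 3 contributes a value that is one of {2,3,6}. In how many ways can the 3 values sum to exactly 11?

The generating function for the choices is (1 + z² + z⁴)·(z + z² + z³ + z⁴ + z⁵)·(z² + z³ + z⁶); the count is [z¹¹].
(1 + z² + z⁴) has coefficients 1,0,1,0,1 for degrees 0…4.
(z + z² + z³ + z⁴ + z⁵) has coefficients 0,1,1,1,1,1,0,0,0,0,0,0 for degrees 0…11.
Finally multiplying by (z² + z³ + z⁶), the product of all factors after the first has coefficients 0,0,0,1,2,2,2,3,2,1,1,1 for degrees 0…11.
[z¹¹] = 1·1 + 1·1 + 1·3 = 5.

5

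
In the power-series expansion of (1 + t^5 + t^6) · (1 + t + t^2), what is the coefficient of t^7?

2

(1 + t^5 + t^6) has coefficients 1,0,0,0,0,1,1 for degrees 0…6.
(1 + t + t^2) has coefficients 1,1,1,0,0,0,0,0 for degrees 0…7.
[t^7] = 1·0 + 1·1 + 1·1 = 2.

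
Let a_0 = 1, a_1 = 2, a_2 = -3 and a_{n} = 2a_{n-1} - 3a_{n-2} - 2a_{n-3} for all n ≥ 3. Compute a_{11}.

The ordinary generating function has denominator 1 - 2y + 3y^2 + 2y^3.
Iterating the recurrence: a_0,…,a_{11} = 1, 2, -3, -14, -23, 2, 101, 242, 177, -574, -2163, -2958.

-2958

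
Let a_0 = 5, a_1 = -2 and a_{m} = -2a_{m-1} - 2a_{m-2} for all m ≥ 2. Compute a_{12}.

The ordinary generating function has denominator 1 + 2y + 2y^2.
Iterating the recurrence: a_0,…,a_{12} = 5, -2, -6, 16, -20, 8, 24, -64, 80, -32, -96, 256, -320.

-320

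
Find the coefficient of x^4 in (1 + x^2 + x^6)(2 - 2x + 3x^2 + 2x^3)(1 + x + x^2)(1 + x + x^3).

11

(1 + x^2 + x^6) has coefficients 1,0,1,0,0 for degrees 0…4.
(2 - 2x + 3x^2 + 2x^3) has coefficients 2,-2,3,2,0 for degrees 0…4.
Multiplying by (1 + x + x^2) gives running coefficients 2,0,3,3,5 for degrees 0…4.
Finally multiplying by (1 + x + x^3), the product of all factors after the first has coefficients 2,2,3,8,8 for degrees 0…4.
[x^4] = 1·8 + 1·3 = 11.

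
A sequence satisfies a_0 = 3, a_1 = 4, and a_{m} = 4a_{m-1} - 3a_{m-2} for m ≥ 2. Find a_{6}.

The ordinary generating function has denominator 1 - 4x + 3x^2.
Iterating the recurrence: a_0,…,a_{6} = 3, 4, 7, 16, 43, 124, 367.

367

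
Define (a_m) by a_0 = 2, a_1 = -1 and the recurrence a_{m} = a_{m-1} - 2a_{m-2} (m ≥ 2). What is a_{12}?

-137

The ordinary generating function has denominator 1 - y + 2y^2.
Iterating the recurrence: a_0,…,a_{12} = 2, -1, -5, -3, 7, 13, -1, -27, -25, 29, 79, 21, -137.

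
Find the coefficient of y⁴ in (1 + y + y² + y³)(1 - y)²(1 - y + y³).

(1 + y + y² + y³) has coefficients 1,1,1,1 for degrees 0…3.
(1 - y)² has coefficients 1,-2,1,0,0 for degrees 0…4.
Finally multiplying by (1 - y + y³), the product of all factors after the first has coefficients 1,-3,3,0,-2 for degrees 0…4.
[y⁴] = 1·(-2) + 1·0 + 1·3 + 1·(-3) = -2.

-2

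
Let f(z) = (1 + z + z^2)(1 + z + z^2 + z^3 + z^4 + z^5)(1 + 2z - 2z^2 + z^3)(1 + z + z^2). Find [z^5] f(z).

17

(1 + z + z^2) has coefficients 1,1,1 for degrees 0…2.
(1 + z + z^2 + z^3 + z^4 + z^5) has coefficients 1,1,1,1,1,1 for degrees 0…5.
Multiplying by (1 + 2z - 2z^2 + z^3) gives running coefficients 1,3,1,2,2,2 for degrees 0…5.
Finally multiplying by (1 + z + z^2), the product of all factors after the first has coefficients 1,4,5,6,5,6 for degrees 0…5.
[z^5] = 1·6 + 1·5 + 1·6 = 17.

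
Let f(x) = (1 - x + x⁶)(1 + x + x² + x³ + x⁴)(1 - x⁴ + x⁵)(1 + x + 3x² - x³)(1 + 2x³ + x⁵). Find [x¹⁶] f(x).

7

(1 - x + x⁶) has coefficients 1,-1,0,0,0,0,1 for degrees 0…6.
(1 + x + x² + x³ + x⁴) has coefficients 1,1,1,1,1,0,0,0,0,0,0,0,0,0,0,0,0 for degrees 0…16.
Multiplying by (1 - x⁴ + x⁵) gives running coefficients 1,1,1,1,0,0,0,0,0,1,0,0,0,0,0,0,0 for degrees 0…16.
Multiplying by (1 + x + 3x² - x³) gives running coefficients 1,2,5,4,3,2,-1,0,0,1,1,3,-1,0,0,0,0 for degrees 0…16.
Finally multiplying by (1 + 2x³ + x⁵), the product of all factors after the first has coefficients 1,2,5,6,7,13,9,11,8,2,3,2,1,2,7,-1,3 for degrees 0…16.
[x¹⁶] = 1·3 − 1·(-1) + 1·3 = 7.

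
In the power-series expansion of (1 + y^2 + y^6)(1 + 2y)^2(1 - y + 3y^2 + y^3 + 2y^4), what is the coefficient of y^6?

(1 + y^2 + y^6) has coefficients 1,0,1,0,0,0,1 for degrees 0…6.
(1 + 2y)^2 has coefficients 1,4,4,0,0,0,0 for degrees 0…6.
Finally multiplying by (1 - y + 3y^2 + y^3 + 2y^4), the product of all factors after the first has coefficients 1,3,3,9,18,12,8 for degrees 0…6.
[y^6] = 1·8 + 1·18 + 1·1 = 27.

27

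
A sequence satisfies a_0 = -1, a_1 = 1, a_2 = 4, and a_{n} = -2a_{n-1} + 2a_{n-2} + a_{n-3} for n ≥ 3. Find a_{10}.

7039

The ordinary generating function has denominator 1 + 2x - 2x^2 - x^3.
Iterating the recurrence: a_0,…,a_{10} = -1, 1, 4, -7, 23, -56, 151, -391, 1028, -2687, 7039.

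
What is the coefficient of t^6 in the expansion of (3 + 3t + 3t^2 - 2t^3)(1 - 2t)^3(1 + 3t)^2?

(3 + 3t + 3t^2 - 2t^3) has coefficients 3,3,3,-2 for degrees 0…3.
(1 - 2t)^3 has coefficients 1,-6,12,-8,0,0,0 for degrees 0…6.
Finally multiplying by (1 + 3t)^2, the product of all factors after the first has coefficients 1,0,-15,10,60,-72,0 for degrees 0…6.
[t^6] = 3·0 + 3·(-72) + 3·60 − 2·10 = -56.

-56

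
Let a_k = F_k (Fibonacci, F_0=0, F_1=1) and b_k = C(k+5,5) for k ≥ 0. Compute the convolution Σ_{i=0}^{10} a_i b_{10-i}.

9955

The convolution is the x^10 coefficient of A(x)B(x).
Σ = 0·3003 + 1·2002 + 1·1287 + 2·792 + 3·462 + 5·252 + 8·126 + 13·56 + 21·21 + 34·6 + 55·1 = 9955.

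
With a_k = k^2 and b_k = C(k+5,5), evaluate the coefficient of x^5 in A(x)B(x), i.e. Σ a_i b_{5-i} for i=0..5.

Write out a_i and b_{5-i} for i = 0,…,5 and sum the products.
Σ = 0·252 + 1·126 + 4·56 + 9·21 + 16·6 + 25·1 = 660.

660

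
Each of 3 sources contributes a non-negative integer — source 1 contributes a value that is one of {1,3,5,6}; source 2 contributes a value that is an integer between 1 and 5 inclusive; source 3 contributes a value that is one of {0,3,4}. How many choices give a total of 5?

3

The generating function for the choices is (z + z³ + z⁵ + z⁶)·(z + z² + z³ + z⁴ + z⁵)·(1 + z³ + z⁴); the count is [z⁵].
(z + z³ + z⁵ + z⁶) has coefficients 0,1,0,1,0,1 for degrees 0…5.
(z + z² + z³ + z⁴ + z⁵) has coefficients 0,1,1,1,1,1 for degrees 0…5.
Finally multiplying by (1 + z³ + z⁴), the product of all factors after the first has coefficients 0,1,1,1,2,3 for degrees 0…5.
[z⁵] = 1·2 + 1·1 + 1·0 = 3.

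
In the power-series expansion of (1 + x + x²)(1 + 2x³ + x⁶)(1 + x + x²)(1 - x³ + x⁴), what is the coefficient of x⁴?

(1 + x + x²) has coefficients 1,1,1 for degrees 0…2.
(1 + 2x³ + x⁶) has coefficients 1,0,0,2,0 for degrees 0…4.
Multiplying by (1 + x + x²) gives running coefficients 1,1,1,2,2 for degrees 0…4.
Finally multiplying by (1 - x³ + x⁴), the product of all factors after the first has coefficients 1,1,1,1,2 for degrees 0…4.
[x⁴] = 1·2 + 1·1 + 1·1 = 4.

4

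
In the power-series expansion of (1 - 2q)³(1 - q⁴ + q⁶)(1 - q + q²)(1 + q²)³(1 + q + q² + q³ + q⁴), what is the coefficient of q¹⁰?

(1 - 2q)³ has coefficients 1,-6,12,-8 for degrees 0…3.
(1 - q⁴ + q⁶) has coefficients 1,0,0,0,-1,0,1,0,0,0,0 for degrees 0…10.
Multiplying by (1 - q + q²) gives running coefficients 1,-1,1,0,-1,1,0,-1,1,0,0 for degrees 0…10.
Multiplying by (1 + q²)³ gives running coefficients 1,-1,4,-3,5,-2,1,1,-1,0,2 for degrees 0…10.
Finally multiplying by (1 + q + q² + q³ + q⁴), the product of all factors after the first has coefficients 1,0,4,1,6,3,5,2,4,-1,3 for degrees 0…10.
[q¹⁰] = 1·3 − 6·(-1) + 12·4 − 8·2 = 41.

41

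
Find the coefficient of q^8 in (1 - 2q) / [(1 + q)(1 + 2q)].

1021

Partial fractions give a closed form: a_n = (-3)·(-1)^n + (4)·(-2)^n.
At n = 8: a_8 = 1021.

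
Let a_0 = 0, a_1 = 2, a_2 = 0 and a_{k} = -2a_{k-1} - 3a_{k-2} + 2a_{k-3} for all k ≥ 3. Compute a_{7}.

138

The ordinary generating function has denominator 1 + 2z + 3z^2 - 2z^3.
Iterating the recurrence: a_0,…,a_{7} = 0, 2, 0, -6, 16, -14, -32, 138.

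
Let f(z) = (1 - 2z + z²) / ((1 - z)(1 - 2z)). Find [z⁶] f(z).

32

The denominator gives the recurrence a_n = 3a_(n−1) − 2a_(n−2) for n ≥ 3; the numerator fixes a_0 = 1, a_1 = 1, a_2 = 2.
Iterating: 1, 1, 2, 4, 8, 16, 32, so a_6 = 32.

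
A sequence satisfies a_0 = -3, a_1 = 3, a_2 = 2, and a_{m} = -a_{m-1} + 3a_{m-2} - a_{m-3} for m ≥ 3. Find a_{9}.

The ordinary generating function has denominator 1 + q - 3q^2 + q^3.
Iterating the recurrence: a_0,…,a_{9} = -3, 3, 2, 10, -7, 35, -66, 178, -411, 1011.

1011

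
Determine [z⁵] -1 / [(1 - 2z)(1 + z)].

-21

Partial fractions give a closed form: a_n = (-2/3)·2^n + (-1/3)·(-1)^n.
At n = 5: a_5 = -21.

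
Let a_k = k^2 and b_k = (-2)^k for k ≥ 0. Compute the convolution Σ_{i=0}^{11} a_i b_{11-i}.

197

The convolution is the t^11 coefficient of A(t)B(t).
Σ = 0·(-2048) + 1·1024 + 4·(-512) + 9·256 + 16·(-128) + 25·64 + 36·(-32) + 49·16 + 64·(-8) + 81·4 + 100·(-2) + 121·1 = 197.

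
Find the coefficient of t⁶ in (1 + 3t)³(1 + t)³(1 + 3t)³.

(1 + 3t)³ has coefficients 1,9,27,27 for degrees 0…3.
(1 + t)³ has coefficients 1,3,3,1,0,0,0 for degrees 0…6.
Finally multiplying by (1 + 3t)³, the product of all factors after the first has coefficients 1,12,57,136,171,108,27 for degrees 0…6.
[t⁶] = 1·27 + 9·108 + 27·171 + 27·136 = 9288.

9288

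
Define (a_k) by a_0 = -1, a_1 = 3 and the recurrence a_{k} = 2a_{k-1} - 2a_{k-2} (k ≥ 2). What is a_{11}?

160

The ordinary generating function has denominator 1 - 2x + 2x^2.
Iterating the recurrence: a_0,…,a_{11} = -1, 3, 8, 10, 4, -12, -32, -40, -16, 48, 128, 160.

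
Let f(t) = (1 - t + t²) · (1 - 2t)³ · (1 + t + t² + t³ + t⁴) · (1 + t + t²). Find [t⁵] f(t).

(1 - t + t²) has coefficients 1,-1,1 for degrees 0…2.
(1 - 2t)³ has coefficients 1,-6,12,-8,0,0 for degrees 0…5.
Multiplying by (1 + t + t² + t³ + t⁴) gives running coefficients 1,-5,7,-1,-1,-2 for degrees 0…5.
Finally multiplying by (1 + t + t²), the product of all factors after the first has coefficients 1,-4,3,1,5,-4 for degrees 0…5.
[t⁵] = 1·(-4) − 1·5 + 1·1 = -8.

-8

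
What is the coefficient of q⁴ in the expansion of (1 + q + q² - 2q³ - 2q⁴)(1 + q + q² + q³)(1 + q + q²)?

(1 + q + q² - 2q³ - 2q⁴) has coefficients 1,1,1,-2,-2 for degrees 0…4.
(1 + q + q² + q³) has coefficients 1,1,1,1,0 for degrees 0…4.
Finally multiplying by (1 + q + q²), the product of all factors after the first has coefficients 1,2,3,3,2 for degrees 0…4.
[q⁴] = 1·2 + 1·3 + 1·3 − 2·2 − 2·1 = 2.

2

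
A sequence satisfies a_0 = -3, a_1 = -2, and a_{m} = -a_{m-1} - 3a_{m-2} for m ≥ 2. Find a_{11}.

The ordinary generating function has denominator 1 + q + 3q^2.
Iterating the recurrence: a_0,…,a_{11} = -3, -2, 11, -5, -28, 43, 41, -170, 47, 463, -604, -785.

-785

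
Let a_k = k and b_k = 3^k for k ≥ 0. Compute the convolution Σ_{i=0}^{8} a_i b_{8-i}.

This is [x^8] in the product of the two ordinary generating functions.
Σ = 0·6561 + 1·2187 + 2·729 + 3·243 + 4·81 + 5·27 + 6·9 + 7·3 + 8·1 = 4916.

4916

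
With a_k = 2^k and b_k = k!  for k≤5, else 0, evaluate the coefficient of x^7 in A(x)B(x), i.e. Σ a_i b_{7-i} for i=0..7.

This is [x^7] in the product of the two ordinary generating functions.
Σ = 1·0 + 2·0 + 4·120 + 8·24 + 16·6 + 32·2 + 64·1 + 128·1 = 1024.

1024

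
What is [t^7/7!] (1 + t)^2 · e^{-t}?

The EGF product rule gives c_7 = Σ_{k_1+k_2=7} C(7; k_1,k_2) · ∏ g_i(k_i), where (1+t)^2 gives the falling factorial (2)_k; e^{-t} gives (-1)^k.
g_1(k) for k = 0…7: 1, 2, 2, 0, 0, 0, 0, 0.
g_2(k) for k = 0…7: 1, -1, 1, -1, 1, -1, 1, -1.
c_7 = Σ_k C(7,k)·g_1(k)·g_2(7−k) = 1·1·(-1) + 7·2·1 + 21·2·(-1) = −1 + 14 − 42 = -29.

-29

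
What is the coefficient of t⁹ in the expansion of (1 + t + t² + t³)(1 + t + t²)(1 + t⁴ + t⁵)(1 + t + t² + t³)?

19

(1 + t + t² + t³) has coefficients 1,1,1,1 for degrees 0…3.
(1 + t + t²) has coefficients 1,1,1,0,0,0,0,0,0,0 for degrees 0…9.
Multiplying by (1 + t⁴ + t⁵) gives running coefficients 1,1,1,0,1,2,2,1,0,0 for degrees 0…9.
Finally multiplying by (1 + t + t² + t³), the product of all factors after the first has coefficients 1,2,3,3,3,4,5,6,5,3 for degrees 0…9.
[t⁹] = 1·3 + 1·5 + 1·6 + 1·5 = 19.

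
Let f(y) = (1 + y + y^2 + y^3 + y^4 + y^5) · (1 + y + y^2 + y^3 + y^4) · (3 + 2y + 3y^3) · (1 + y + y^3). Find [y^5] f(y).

(1 + y + y^2 + y^3 + y^4 + y^5) has coefficients 1,1,1,1,1,1 for degrees 0…5.
(1 + y + y^2 + y^3 + y^4) has coefficients 1,1,1,1,1,0 for degrees 0…5.
Multiplying by (3 + 2y + 3y^3) gives running coefficients 3,5,5,8,8,5 for degrees 0…5.
Finally multiplying by (1 + y + y^3), the product of all factors after the first has coefficients 3,8,10,16,21,18 for degrees 0…5.
[y^5] = 1·18 + 1·21 + 1·16 + 1·10 + 1·8 + 1·3 = 76.

76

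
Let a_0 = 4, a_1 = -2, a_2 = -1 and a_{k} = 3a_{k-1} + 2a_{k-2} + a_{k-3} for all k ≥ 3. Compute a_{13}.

The ordinary generating function has denominator 1 - 3y - 2y^2 - y^3.
Iterating the recurrence: a_0,…,a_{13} = 4, -2, -1, -3, -13, -46, -167, -606, -2198, -7973, -28921, -104907, -380536, -1380343.

-1380343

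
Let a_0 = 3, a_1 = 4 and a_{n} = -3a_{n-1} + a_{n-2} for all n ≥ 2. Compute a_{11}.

437413

The ordinary generating function has denominator 1 + 3x - x^2.
Iterating the recurrence: a_0,…,a_{11} = 3, 4, -9, 31, -102, 337, -1113, 3676, -12141, 40099, -132438, 437413.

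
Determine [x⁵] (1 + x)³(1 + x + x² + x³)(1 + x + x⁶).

11

(1 + x)³ has coefficients 1,3,3,1 for degrees 0…3.
(1 + x + x² + x³) has coefficients 1,1,1,1,0,0 for degrees 0…5.
Finally multiplying by (1 + x + x⁶), the product of all factors after the first has coefficients 1,2,2,2,1,0 for degrees 0…5.
[x⁵] = 1·0 + 3·1 + 3·2 + 1·2 = 11.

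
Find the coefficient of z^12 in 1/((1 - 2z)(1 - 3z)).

Partial fractions give a closed form: a_n = (-2)·2^n + (3)·3^n.
At n = 12: a_12 = 1586131.

1586131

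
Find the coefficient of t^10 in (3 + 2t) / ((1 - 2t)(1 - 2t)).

The denominator gives the recurrence a_n = 4a_(n−1) − 4a_(n−2) for n ≥ 2; the numerator fixes a_0 = 3, a_1 = 14.
Iterating: 3, 14, 44, 120, 304, 736, 1728, 3968, 8960, 19968, 44032, so a_10 = 44032.

44032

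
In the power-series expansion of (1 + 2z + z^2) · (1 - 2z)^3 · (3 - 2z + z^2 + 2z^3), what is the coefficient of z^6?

(1 + 2z + z^2) has coefficients 1,2,1 for degrees 0…2.
(1 - 2z)^3 has coefficients 1,-6,12,-8,0,0,0 for degrees 0…6.
Finally multiplying by (3 - 2z + z^2 + 2z^3), the product of all factors after the first has coefficients 3,-20,49,-52,16,16,-16 for degrees 0…6.
[z^6] = 1·(-16) + 2·16 + 1·16 = 32.

32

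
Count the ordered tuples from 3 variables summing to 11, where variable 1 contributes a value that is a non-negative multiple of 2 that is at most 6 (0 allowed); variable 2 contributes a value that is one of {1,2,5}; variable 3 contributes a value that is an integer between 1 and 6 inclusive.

The generating function for the choices is (1 + z^2 + z^4 + z^6)·(z + z^2 + z^5)·(z + z^2 + z^3 + z^4 + z^5 + z^6); the count is [z^11].
(1 + z^2 + z^4 + z^6) has coefficients 1,0,1,0,1,0,1 for degrees 0…6.
(z + z^2 + z^5) has coefficients 0,1,1,0,0,1,0,0,0,0,0,0 for degrees 0…11.
Finally multiplying by (z + z^2 + z^3 + z^4 + z^5 + z^6), the product of all factors after the first has coefficients 0,0,1,2,2,2,3,3,2,1,1,1 for degrees 0…11.
[z^11] = 1·1 + 1·1 + 1·3 + 1·2 = 7.

7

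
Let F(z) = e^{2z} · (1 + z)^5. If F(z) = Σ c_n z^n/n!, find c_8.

The EGF product rule gives c_8 = Σ_{k_1+k_2=8} C(8; k_1,k_2) · ∏ g_i(k_i), where e^{2z} gives (2)^k; (1+z)^5 gives the falling factorial (5)_k.
g_1(k) for k = 0…8: 1, 2, 4, 8, 16, 32, 64, 128, 256.
g_2(k) for k = 0…8: 1, 5, 20, 60, 120, 120, 0, 0, 0.
c_8 = Σ_k C(8,k)·g_1(k)·g_2(8−k) = 56·8·120 + 70·16·120 + 56·32·60 + 28·64·20 + 8·128·5 + 1·256·1 = 53760 + 134400 + 107520 + 35840 + 5120 + 256 = 336896.

336896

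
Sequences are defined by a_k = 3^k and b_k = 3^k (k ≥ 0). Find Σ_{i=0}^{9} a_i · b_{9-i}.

The convolution is the t^9 coefficient of A(t)B(t).
Σ = 1·19683 + 3·6561 + 9·2187 + 27·729 + 81·243 + 243·81 + 729·27 + 2187·9 + 6561·3 + 19683·1 = 196830.

196830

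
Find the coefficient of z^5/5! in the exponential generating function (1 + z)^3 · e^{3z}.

3618

The EGF product rule gives c_5 = Σ_{k_1+k_2=5} C(5; k_1,k_2) · ∏ g_i(k_i), where (1+z)^3 gives the falling factorial (3)_k; e^{3z} gives (3)^k.
g_1(k) for k = 0…5: 1, 3, 6, 6, 0, 0.
g_2(k) for k = 0…5: 1, 3, 9, 27, 81, 243.
c_5 = Σ_k C(5,k)·g_1(k)·g_2(5−k) = 1·1·243 + 5·3·81 + 10·6·27 + 10·6·9 = 243 + 1215 + 1620 + 540 = 3618.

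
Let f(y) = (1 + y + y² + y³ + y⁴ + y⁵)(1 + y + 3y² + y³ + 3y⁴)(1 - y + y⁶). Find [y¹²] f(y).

8

(1 + y + y² + y³ + y⁴ + y⁵) has coefficients 1,1,1,1,1,1 for degrees 0…5.
(1 + y + 3y² + y³ + 3y⁴) has coefficients 1,1,3,1,3,0,0,0,0,0,0,0,0 for degrees 0…12.
Finally multiplying by (1 - y + y⁶), the product of all factors after the first has coefficients 1,0,2,-2,2,-3,1,1,3,1,3,0,0 for degrees 0…12.
[y¹²] = 1·0 + 1·0 + 1·3 + 1·1 + 1·3 + 1·1 = 8.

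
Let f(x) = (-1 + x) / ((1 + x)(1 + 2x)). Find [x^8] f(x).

-766

Partial fractions give a closed form: a_n = (2)·(-1)^n + (-3)·(-2)^n.
At n = 8: a_8 = -766.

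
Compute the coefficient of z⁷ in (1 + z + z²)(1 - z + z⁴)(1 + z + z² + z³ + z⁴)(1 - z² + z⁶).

2

(1 + z + z²) has coefficients 1,1,1 for degrees 0…2.
(1 - z + z⁴) has coefficients 1,-1,0,0,1,0,0,0 for degrees 0…7.
Multiplying by (1 + z + z² + z³ + z⁴) gives running coefficients 1,0,0,0,1,0,1,1 for degrees 0…7.
Finally multiplying by (1 - z² + z⁶), the product of all factors after the first has coefficients 1,0,-1,0,1,0,1,1 for degrees 0…7.
[z⁷] = 1·1 + 1·1 + 1·0 = 2.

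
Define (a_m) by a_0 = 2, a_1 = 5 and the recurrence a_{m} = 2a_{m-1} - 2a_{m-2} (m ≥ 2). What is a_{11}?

The ordinary generating function has denominator 1 - 2q + 2q^2.
Iterating the recurrence: a_0,…,a_{11} = 2, 5, 6, 2, -8, -20, -24, -8, 32, 80, 96, 32.

32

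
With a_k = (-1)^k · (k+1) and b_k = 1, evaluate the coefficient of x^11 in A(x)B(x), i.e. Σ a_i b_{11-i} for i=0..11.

-6

This is [x^11] in the product of the two ordinary generating functions.
Σ = 1·1 − 2·1 + 3·1 − 4·1 + 5·1 − 6·1 + 7·1 − 8·1 + 9·1 − 10·1 + 11·1 − 12·1 = -6.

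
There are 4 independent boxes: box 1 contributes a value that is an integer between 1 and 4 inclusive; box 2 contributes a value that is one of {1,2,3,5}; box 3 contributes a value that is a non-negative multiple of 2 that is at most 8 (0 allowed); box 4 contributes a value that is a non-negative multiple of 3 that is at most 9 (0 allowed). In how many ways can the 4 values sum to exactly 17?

21

The generating function for the choices is (q + q^2 + q^3 + q^4)·(q + q^2 + q^3 + q^5)·(1 + q^2 + q^4 + q^6 + q^8)·(1 + q^3 + q^6 + q^9); the count is [q^17].
(q + q^2 + q^3 + q^4) has coefficients 0,1,1,1,1 for degrees 0…4.
(q + q^2 + q^3 + q^5) has coefficients 0,1,1,1,0,1,0,0,0,0,0,0,0,0,0,0,0,0 for degrees 0…17.
Multiplying by (1 + q^2 + q^4 + q^6 + q^8) gives running coefficients 0,1,1,2,1,3,1,3,1,3,1,2,0,1,0,0,0,0 for degrees 0…17.
Finally multiplying by (1 + q^3 + q^6 + q^9), the product of all factors after the first has coefficients 0,1,1,2,2,4,3,5,5,6,6,7,6,6,6,4,5,3 for degrees 0…17.
[q^17] = 1·5 + 1·4 + 1·6 + 1·6 = 21.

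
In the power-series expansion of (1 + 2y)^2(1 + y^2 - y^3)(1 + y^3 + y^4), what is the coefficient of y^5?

5

(1 + 2y)^2 has coefficients 1,4,4 for degrees 0…2.
(1 + y^2 - y^3) has coefficients 1,0,1,-1,0,0 for degrees 0…5.
Finally multiplying by (1 + y^3 + y^4), the product of all factors after the first has coefficients 1,0,1,0,1,1 for degrees 0…5.
[y^5] = 1·1 + 4·1 + 4·0 = 5.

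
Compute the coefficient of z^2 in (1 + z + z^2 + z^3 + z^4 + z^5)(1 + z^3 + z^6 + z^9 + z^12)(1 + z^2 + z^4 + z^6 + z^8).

(1 + z + z^2 + z^3 + z^4 + z^5) has coefficients 1,1,1 for degrees 0…2.
(1 + z^3 + z^6 + z^9 + z^12) has coefficients 1,0,0 for degrees 0…2.
Finally multiplying by (1 + z^2 + z^4 + z^6 + z^8), the product of all factors after the first has coefficients 1,0,1 for degrees 0…2.
[z^2] = 1·1 + 1·0 + 1·1 = 2.

2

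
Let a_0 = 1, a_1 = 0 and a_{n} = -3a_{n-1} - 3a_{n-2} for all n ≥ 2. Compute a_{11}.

The ordinary generating function has denominator 1 + 3z + 3z^2.
Iterating the recurrence: a_0,…,a_{11} = 1, 0, -3, 9, -18, 27, -27, 0, 81, -243, 486, -729.

-729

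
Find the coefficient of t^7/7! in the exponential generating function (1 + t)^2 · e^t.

The EGF product rule gives c_7 = Σ_{k_1+k_2=7} C(7; k_1,k_2) · ∏ g_i(k_i), where (1+t)^2 gives the falling factorial (2)_k; e^t gives (1)^k.
g_1(k) for k = 0…7: 1, 2, 2, 0, 0, 0, 0, 0.
g_2(k) for k = 0…7: 1, 1, 1, 1, 1, 1, 1, 1.
c_7 = Σ_k C(7,k)·g_1(k)·g_2(7−k) = 1·1·1 + 7·2·1 + 21·2·1 = 1 + 14 + 42 = 57.

57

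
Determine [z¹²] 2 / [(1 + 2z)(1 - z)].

5462

Partial fractions give a closed form: a_n = (4/3)·(-2)^n + (2/3)·1^n.
At n = 12: a_12 = 5462.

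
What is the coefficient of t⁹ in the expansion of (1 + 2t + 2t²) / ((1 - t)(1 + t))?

The denominator gives the recurrence a_n = a_(n−2) for n ≥ 3; the numerator fixes a_0 = 1, a_1 = 2, a_2 = 3.
Iterating: 1, 2, 3, 2, 3, 2, 3, 2, 3, 2, so a_9 = 2.

2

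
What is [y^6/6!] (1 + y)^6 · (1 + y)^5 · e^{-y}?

The EGF product rule gives c_6 = Σ_{k_1+k_2+k_3=6} C(6; k_1,k_2,k_3) · ∏ g_i(k_i), where (1+y)^6 gives the falling factorial (6)_k; (1+y)^5 gives the falling factorial (5)_k; e^{-y} gives (-1)^k.
g_1(k) for k = 0…6: 1, 6, 30, 120, 360, 720, 720.
g_2(k) for k = 0…6: 1, 5, 20, 60, 120, 120, 0.
g_3(k) for k = 0…6: 1, -1, 1, -1, 1, -1, 1.
First combine the last two factors: h(k) = Σ_j C(k,j)·g_2(j)·g_3(k−j) for k = 0…6: 1, 4, 11, 14, -19, -56, 151.
c_6 = Σ_k C(6,k)·g_1(k)·h(6−k) = 1·1·151 + 6·6·(-56) + 15·30·(-19) + 20·120·14 + 15·360·11 + 6·720·4 + 1·720·1 = 151 − 2016 − 8550 + 33600 + 59400 + 17280 + 720 = 100585.

100585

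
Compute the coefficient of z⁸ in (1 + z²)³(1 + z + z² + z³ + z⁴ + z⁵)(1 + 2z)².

(1 + z²)³ has coefficients 1,0,3,0,3,0,1 for degrees 0…6.
(1 + z + z² + z³ + z⁴ + z⁵) has coefficients 1,1,1,1,1,1,0,0,0 for degrees 0…8.
Finally multiplying by (1 + 2z)², the product of all factors after the first has coefficients 1,5,9,9,9,9,8,4,0 for degrees 0…8.
[z⁸] = 1·0 + 3·8 + 3·9 + 1·9 = 60.

60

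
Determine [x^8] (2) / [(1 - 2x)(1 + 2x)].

The denominator gives the recurrence a_n = 4a_(n−2) for n ≥ 3; the numerator fixes a_0 = 2, a_1 = 0, a_2 = 8.
Iterating: 2, 0, 8, 0, 32, 0, 128, 0, 512, so a_8 = 512.

512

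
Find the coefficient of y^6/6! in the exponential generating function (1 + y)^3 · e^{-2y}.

The EGF product rule gives c_6 = Σ_{k_1+k_2=6} C(6; k_1,k_2) · ∏ g_i(k_i), where (1+y)^3 gives the falling factorial (3)_k; e^{-2y} gives (-2)^k.
g_1(k) for k = 0…6: 1, 3, 6, 6, 0, 0, 0.
g_2(k) for k = 0…6: 1, -2, 4, -8, 16, -32, 64.
c_6 = Σ_k C(6,k)·g_1(k)·g_2(6−k) = 1·1·64 + 6·3·(-32) + 15·6·16 + 20·6·(-8) = 64 − 576 + 1440 − 960 = -32.

-32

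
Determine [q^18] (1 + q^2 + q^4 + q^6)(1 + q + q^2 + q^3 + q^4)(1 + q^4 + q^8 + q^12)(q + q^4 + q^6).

(1 + q^2 + q^4 + q^6) has coefficients 1,0,1,0,1,0,1 for degrees 0…6.
(1 + q + q^2 + q^3 + q^4) has coefficients 1,1,1,1,1,0,0,0,0,0,0,0,0,0,0,0,0,0,0 for degrees 0…18.
Multiplying by (1 + q^4 + q^8 + q^12) gives running coefficients 1,1,1,1,2,1,1,1,2,1,1,1,2,1,1,1,1,0,0 for degrees 0…18.
Finally multiplying by (q + q^4 + q^6), the product of all factors after the first has coefficients 0,1,1,1,2,3,3,3,4,4,4,3,4,4,4,3,4,3,3 for degrees 0…18.
[q^18] = 1·3 + 1·4 + 1·4 + 1·4 = 15.

15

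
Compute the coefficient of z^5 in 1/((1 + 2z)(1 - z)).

-21

Partial fractions give a closed form: a_n = (2/3)·(-2)^n + (1/3)·1^n.
At n = 5: a_5 = -21.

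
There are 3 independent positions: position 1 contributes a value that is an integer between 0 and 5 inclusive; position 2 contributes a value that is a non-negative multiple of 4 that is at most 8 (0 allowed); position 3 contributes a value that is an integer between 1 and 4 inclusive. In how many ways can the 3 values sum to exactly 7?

The generating function for the choices is (1 + z + z² + z³ + z⁴ + z⁵)·(1 + z⁴ + z⁸)·(z + z² + z³ + z⁴); the count is [z⁷].
(1 + z + z² + z³ + z⁴ + z⁵) has coefficients 1,1,1,1,1,1 for degrees 0…5.
(1 + z⁴ + z⁸) has coefficients 1,0,0,0,1,0,0,0 for degrees 0…7.
Finally multiplying by (z + z² + z³ + z⁴), the product of all factors after the first has coefficients 0,1,1,1,1,1,1,1 for degrees 0…7.
[z⁷] = 1·1 + 1·1 + 1·1 + 1·1 + 1·1 + 1·1 = 6.

6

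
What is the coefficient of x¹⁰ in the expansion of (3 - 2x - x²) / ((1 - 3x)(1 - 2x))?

390076

The denominator gives the recurrence a_n = 5a_(n−1) − 6a_(n−2) for n ≥ 3; the numerator fixes a_0 = 3, a_1 = 13, a_2 = 46.
Iterating: 3, 13, 46, 152, 484, 1508, 4636, 14132, 42844, 129428, 390076, so a_10 = 390076.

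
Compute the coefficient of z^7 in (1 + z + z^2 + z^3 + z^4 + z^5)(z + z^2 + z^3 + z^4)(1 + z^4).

(1 + z + z^2 + z^3 + z^4 + z^5) has coefficients 1,1,1,1,1,1 for degrees 0…5.
(z + z^2 + z^3 + z^4) has coefficients 0,1,1,1,1,0,0,0 for degrees 0…7.
Finally multiplying by (1 + z^4), the product of all factors after the first has coefficients 0,1,1,1,1,1,1,1 for degrees 0…7.
[z^7] = 1·1 + 1·1 + 1·1 + 1·1 + 1·1 + 1·1 = 6.

6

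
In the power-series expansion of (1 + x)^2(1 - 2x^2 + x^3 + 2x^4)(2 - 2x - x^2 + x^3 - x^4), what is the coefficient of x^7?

-4

(1 + x)^2 has coefficients 1,2,1 for degrees 0…2.
(1 - 2x^2 + x^3 + 2x^4) has coefficients 1,0,-2,1,2,0,0,0 for degrees 0…7.
Finally multiplying by (2 - 2x - x^2 + x^3 - x^4), the product of all factors after the first has coefficients 2,-2,-5,7,3,-7,1,1 for degrees 0…7.
[x^7] = 1·1 + 2·1 + 1·(-7) = -4.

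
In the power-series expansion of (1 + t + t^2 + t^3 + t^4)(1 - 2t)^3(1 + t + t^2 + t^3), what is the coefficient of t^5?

(1 + t + t^2 + t^3 + t^4) has coefficients 1,1,1,1,1 for degrees 0…4.
(1 - 2t)^3 has coefficients 1,-6,12,-8,0,0 for degrees 0…5.
Finally multiplying by (1 + t + t^2 + t^3), the product of all factors after the first has coefficients 1,-5,7,-1,-2,4 for degrees 0…5.
[t^5] = 1·4 + 1·(-2) + 1·(-1) + 1·7 + 1·(-5) = 3.

3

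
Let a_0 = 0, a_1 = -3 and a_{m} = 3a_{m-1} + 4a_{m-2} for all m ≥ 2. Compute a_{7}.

The ordinary generating function has denominator 1 - 3t - 4t^2.
Iterating the recurrence: a_0,…,a_{7} = 0, -3, -9, -39, -153, -615, -2457, -9831.

-9831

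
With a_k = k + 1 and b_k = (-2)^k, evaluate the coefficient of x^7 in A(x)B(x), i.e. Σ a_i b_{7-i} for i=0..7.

This is [x^7] in the product of the two ordinary generating functions.
Σ = 1·(-128) + 2·64 + 3·(-32) + 4·16 + 5·(-8) + 6·4 + 7·(-2) + 8·1 = -54.

-54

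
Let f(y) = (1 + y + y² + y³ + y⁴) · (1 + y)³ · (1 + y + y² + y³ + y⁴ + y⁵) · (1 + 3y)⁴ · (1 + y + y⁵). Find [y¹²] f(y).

19250

(1 + y + y² + y³ + y⁴) has coefficients 1,1,1,1,1 for degrees 0…4.
(1 + y)³ has coefficients 1,3,3,1,0,0,0,0,0,0,0,0,0 for degrees 0…12.
Multiplying by (1 + y + y² + y³ + y⁴ + y⁵) gives running coefficients 1,4,7,8,8,8,7,4,1,0,0,0,0 for degrees 0…12.
Multiplying by (1 + 3y)⁴ gives running coefficients 1,16,109,416,995,1616,1966,2032,1939,1632,1053,432,81 for degrees 0…12.
Finally multiplying by (1 + y + y⁵), the product of all factors after the first has coefficients 1,17,125,525,1411,2612,3598,4107,4387,4566,4301,3451,2545 for degrees 0…12.
[y¹²] = 1·2545 + 1·3451 + 1·4301 + 1·4566 + 1·4387 = 19250.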